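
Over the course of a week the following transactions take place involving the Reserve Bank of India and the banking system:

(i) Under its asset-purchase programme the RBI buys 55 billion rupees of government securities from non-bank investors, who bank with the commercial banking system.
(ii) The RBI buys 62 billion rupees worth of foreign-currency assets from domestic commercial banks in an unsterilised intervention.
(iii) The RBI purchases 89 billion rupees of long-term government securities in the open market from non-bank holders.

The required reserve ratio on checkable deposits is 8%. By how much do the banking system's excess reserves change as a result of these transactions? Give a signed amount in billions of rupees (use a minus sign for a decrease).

Asset purchase (from non-banks) 55 billion rupees: reserves +55B, deposits +55B.
FX purchase 62 billion rupees: reserves +62B, deposits 0.
Asset purchase (from non-banks) 89 billion rupees: reserves +89B, deposits +89B.
Totals: Δreserves = +206B, Δdeposits = +144B.
Δrequired reserves = 8% × +144B = +11.52B.
Δexcess reserves = Δreserves − Δrequired = +206B − (+11.52B) = +194.48 billion.

+194.48 billion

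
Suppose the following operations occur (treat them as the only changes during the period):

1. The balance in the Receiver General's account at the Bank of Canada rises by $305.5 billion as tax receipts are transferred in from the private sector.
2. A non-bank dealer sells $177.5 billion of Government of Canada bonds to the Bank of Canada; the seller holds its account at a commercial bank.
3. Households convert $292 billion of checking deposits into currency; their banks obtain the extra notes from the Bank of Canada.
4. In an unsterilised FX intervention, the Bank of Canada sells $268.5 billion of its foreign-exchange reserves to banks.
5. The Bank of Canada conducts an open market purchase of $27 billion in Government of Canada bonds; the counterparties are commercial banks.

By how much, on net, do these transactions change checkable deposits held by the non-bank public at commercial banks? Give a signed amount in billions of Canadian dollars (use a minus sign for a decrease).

Bank of Canada balance sheet:
  Assets:      Securities +$204.5B, Foreign assets −$268.5B
  Liabilities: Bank reserves −$661.5B, Currency in circulation +$292B, Government deposits +$305.5B
Commercial banking system:
  Assets:      Reserves at CB −$661.5B, Securities −$27B, Foreign assets +$268.5B
  Liabilities: Checkable deposits −$420B
So the change in checkable deposits held by the non-bank public at commercial banks is -$420 billion.

-$420 billion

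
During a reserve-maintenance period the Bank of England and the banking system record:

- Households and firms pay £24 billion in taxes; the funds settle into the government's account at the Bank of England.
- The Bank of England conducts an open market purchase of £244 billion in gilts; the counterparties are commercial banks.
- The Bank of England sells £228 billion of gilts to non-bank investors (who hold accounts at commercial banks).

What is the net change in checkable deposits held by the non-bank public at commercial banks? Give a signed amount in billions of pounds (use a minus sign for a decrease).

Government account inflow £24 billion: non-bank counterparties' bank balances fall → −£24B.
OMO purchase (from banks) £244 billion: the counterparty is a bank, so public deposits are unchanged → 0.
Asset sale (to non-banks) £228 billion: non-bank counterparties' bank balances fall → −£228B.
Net: −24 + 0 − 228 = -£252 billion.

-£252 billion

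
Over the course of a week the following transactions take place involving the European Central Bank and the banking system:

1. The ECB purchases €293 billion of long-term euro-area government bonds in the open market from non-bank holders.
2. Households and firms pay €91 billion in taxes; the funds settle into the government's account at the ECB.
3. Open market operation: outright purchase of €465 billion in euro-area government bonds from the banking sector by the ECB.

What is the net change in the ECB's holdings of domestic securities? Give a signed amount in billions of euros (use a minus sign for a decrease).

+€758 billion

ECB balance sheet:
  Assets:      Securities +€758B
  Liabilities: Bank reserves +€667B, Government deposits +€91B
Commercial banking system:
  Assets:      Reserves at CB +€667B, Securities −€465B
  Liabilities: Checkable deposits +€202B
So the change in the ECB's holdings of domestic securities is +€758 billion.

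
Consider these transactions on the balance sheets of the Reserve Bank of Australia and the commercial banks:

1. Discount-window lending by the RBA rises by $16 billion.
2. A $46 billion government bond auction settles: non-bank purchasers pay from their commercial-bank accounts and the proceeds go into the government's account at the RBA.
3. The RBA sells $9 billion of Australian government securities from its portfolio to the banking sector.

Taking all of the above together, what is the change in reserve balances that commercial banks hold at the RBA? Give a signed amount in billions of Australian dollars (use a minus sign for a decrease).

-$39 billion

Discount-window loan $16 billion: the loan is credited to the bank's reserve account → +$16B.
Government account inflow $46 billion: funds move from bank reserves into the government account → −$46B.
OMO sale (to banks) $9 billion: the buying banks pay out of their reserve balances → −$9B.
Net: 16 − 46 − 9 = -$39 billion.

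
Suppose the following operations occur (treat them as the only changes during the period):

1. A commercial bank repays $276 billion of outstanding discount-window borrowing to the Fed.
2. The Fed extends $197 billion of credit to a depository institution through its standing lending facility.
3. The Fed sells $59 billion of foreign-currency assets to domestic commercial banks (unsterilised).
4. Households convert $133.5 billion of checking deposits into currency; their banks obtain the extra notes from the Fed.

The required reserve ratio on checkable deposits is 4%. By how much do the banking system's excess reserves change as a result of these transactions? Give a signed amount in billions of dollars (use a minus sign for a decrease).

Discount-window repayment $276 billion: reserves −$276B, deposits 0.
Discount-window loan $197 billion: reserves +$197B, deposits 0.
FX sale $59 billion: reserves −$59B, deposits 0.
Currency withdrawal $133.5 billion: reserves −$133.5B, deposits −$133.5B.
Totals: Δreserves = −$271.5B, Δdeposits = −$133.5B.
Δrequired reserves = 4% × −$133.5B = −$5.34B.
Δexcess reserves = Δreserves − Δrequired = −$271.5B − (−$5.34B) = -$266.16 billion.

-$266.16 billion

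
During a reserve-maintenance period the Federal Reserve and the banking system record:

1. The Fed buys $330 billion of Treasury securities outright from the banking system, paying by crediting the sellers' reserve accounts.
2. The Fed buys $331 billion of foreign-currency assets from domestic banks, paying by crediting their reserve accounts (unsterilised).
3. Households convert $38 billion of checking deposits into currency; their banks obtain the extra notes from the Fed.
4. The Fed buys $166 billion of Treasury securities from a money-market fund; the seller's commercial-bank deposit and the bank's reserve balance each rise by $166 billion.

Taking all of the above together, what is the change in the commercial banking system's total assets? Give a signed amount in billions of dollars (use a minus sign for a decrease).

+$128 billion

OMO purchase (from banks) $330 billion: just an asset swap on bank balance sheets → 0.
FX purchase $331 billion: just an asset swap on bank balance sheets → 0.
Currency withdrawal $38 billion: bank balance sheets shrink → −$38B.
Asset purchase (from non-banks) $166 billion: bank balance sheets expand → +$166B.
Net: 0 + 0 − 38 + 166 = +$128 billion.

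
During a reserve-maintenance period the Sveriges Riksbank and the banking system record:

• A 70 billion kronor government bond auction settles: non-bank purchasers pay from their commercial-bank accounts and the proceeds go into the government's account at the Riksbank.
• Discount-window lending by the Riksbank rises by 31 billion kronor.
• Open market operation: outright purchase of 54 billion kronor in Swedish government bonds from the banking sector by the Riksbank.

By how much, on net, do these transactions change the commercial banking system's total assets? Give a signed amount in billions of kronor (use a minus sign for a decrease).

Government account inflow 70 billion kronor: bank balance sheets shrink → −70B.
Discount-window loan 31 billion kronor: bank balance sheets expand → +31B.
OMO purchase (from banks) 54 billion kronor: just an asset swap on bank balance sheets → 0.
Net: −70 + 31 + 0 = -39 billion.

-39 billion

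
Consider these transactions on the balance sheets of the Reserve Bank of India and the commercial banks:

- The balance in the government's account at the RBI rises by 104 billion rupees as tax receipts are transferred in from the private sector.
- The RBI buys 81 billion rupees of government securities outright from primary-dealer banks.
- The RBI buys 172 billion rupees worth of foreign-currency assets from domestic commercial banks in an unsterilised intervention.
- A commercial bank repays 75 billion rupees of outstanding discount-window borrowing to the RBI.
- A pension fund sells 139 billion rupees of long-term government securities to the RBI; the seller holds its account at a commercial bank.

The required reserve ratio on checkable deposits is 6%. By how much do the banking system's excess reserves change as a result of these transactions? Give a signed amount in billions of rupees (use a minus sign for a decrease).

+210.9 billion

Government account inflow 104 billion rupees: reserves −104B, deposits −104B.
OMO purchase (from banks) 81 billion rupees: reserves +81B, deposits 0.
FX purchase 172 billion rupees: reserves +172B, deposits 0.
Discount-window repayment 75 billion rupees: reserves −75B, deposits 0.
Asset purchase (from non-banks) 139 billion rupees: reserves +139B, deposits +139B.
Totals: Δreserves = +213B, Δdeposits = +35B.
Δrequired reserves = 6% × +35B = +2.1B.
Δexcess reserves = Δreserves − Δrequired = +213B − (+2.1B) = +210.9 billion.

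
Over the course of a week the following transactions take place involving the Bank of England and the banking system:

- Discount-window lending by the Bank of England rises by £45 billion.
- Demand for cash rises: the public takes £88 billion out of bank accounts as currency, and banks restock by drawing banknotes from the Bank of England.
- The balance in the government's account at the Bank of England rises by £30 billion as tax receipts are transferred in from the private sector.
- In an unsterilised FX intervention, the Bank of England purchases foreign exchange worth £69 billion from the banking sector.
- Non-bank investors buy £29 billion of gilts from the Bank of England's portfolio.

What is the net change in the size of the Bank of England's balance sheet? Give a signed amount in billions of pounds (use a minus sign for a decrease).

Bank of England balance sheet:
  Assets:      Securities −£29B, Loans to banks +£45B, Foreign assets +£69B
  Liabilities: Bank reserves −£33B, Currency in circulation +£88B, Government deposits +£30B
Commercial banking system:
  Assets:      Reserves at CB −£33B, Foreign assets −£69B
  Liabilities: Checkable deposits −£147B, Borrowings from CB +£45B
Change in total Bank of England assets = +£85 billion.

+£85 billion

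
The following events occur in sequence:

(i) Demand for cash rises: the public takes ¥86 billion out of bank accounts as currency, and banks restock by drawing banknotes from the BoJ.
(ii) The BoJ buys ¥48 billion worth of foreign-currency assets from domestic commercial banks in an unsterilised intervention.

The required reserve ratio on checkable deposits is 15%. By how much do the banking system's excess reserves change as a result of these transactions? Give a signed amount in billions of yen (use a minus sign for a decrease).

Currency withdrawal ¥86 billion: reserves −¥86B, deposits −¥86B.
FX purchase ¥48 billion: reserves +¥48B, deposits 0.
Totals: Δreserves = −¥38B, Δdeposits = −¥86B.
Δrequired reserves = 15% × −¥86B = −¥12.9B.
Δexcess reserves = Δreserves − Δrequired = −¥38B − (−¥12.9B) = -¥25.1 billion.

-¥25.1 billion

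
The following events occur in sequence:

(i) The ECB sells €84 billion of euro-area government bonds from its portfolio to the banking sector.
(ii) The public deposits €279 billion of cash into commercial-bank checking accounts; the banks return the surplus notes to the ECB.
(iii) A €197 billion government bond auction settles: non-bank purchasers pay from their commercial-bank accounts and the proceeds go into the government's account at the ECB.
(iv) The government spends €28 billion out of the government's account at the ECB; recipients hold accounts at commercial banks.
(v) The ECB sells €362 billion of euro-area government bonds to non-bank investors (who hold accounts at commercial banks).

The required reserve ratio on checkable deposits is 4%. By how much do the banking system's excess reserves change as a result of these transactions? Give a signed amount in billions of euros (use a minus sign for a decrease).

-€325.92 billion

OMO sale (to banks) €84 billion: reserves −€84B, deposits 0.
Currency deposit €279 billion: reserves +€279B, deposits +€279B.
Government account inflow €197 billion: reserves −€197B, deposits −€197B.
Government spending €28 billion: reserves +€28B, deposits +€28B.
Asset sale (to non-banks) €362 billion: reserves −€362B, deposits −€362B.
Totals: Δreserves = −€336B, Δdeposits = −€252B.
Δrequired reserves = 4% × −€252B = −€10.08B.
Δexcess reserves = Δreserves − Δrequired = −€336B − (−€10.08B) = -€325.92 billion.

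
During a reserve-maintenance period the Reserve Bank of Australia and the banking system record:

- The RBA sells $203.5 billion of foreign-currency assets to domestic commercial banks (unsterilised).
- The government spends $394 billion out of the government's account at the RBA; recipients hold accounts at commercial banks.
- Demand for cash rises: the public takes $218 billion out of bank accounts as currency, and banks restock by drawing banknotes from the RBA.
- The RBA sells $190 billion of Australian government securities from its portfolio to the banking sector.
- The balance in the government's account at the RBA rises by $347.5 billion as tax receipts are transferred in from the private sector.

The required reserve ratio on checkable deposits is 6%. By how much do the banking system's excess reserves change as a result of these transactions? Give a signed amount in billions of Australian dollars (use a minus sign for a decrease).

-$554.71 billion

FX sale $203.5 billion: reserves −$203.5B, deposits 0.
Government spending $394 billion: reserves +$394B, deposits +$394B.
Currency withdrawal $218 billion: reserves −$218B, deposits −$218B.
OMO sale (to banks) $190 billion: reserves −$190B, deposits 0.
Government account inflow $347.5 billion: reserves −$347.5B, deposits −$347.5B.
Totals: Δreserves = −$565B, Δdeposits = −$171.5B.
Δrequired reserves = 6% × −$171.5B = −$10.29B.
Δexcess reserves = Δreserves − Δrequired = −$565B − (−$10.29B) = -$554.71 billion.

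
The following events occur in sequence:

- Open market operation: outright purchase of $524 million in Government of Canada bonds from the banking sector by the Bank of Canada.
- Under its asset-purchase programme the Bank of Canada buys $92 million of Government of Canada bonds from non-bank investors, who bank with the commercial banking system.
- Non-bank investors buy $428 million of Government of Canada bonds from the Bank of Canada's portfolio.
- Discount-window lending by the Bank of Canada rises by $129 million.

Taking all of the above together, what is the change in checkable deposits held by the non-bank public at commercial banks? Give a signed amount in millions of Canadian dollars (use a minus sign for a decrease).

-$336 million

OMO purchase (from banks) $524 million: the counterparty is a bank, so public deposits are unchanged → 0.
Asset purchase (from non-banks) $92 million: non-bank counterparties' bank balances rise → +$92M.
Asset sale (to non-banks) $428 million: non-bank counterparties' bank balances fall → −$428M.
Discount-window loan $129 million: the counterparty is a bank, so public deposits are unchanged → 0.
Net: 0 + 92 − 428 + 0 = -$336 million.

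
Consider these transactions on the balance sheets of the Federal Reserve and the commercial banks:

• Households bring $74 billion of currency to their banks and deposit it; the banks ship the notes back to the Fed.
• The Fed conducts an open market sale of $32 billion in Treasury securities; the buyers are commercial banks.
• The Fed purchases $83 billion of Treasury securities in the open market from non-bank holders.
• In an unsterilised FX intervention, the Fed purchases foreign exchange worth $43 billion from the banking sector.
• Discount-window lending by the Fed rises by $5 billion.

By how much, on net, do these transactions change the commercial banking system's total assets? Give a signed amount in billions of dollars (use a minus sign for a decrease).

Currency deposit $74 billion: bank balance sheets expand → +$74B.
OMO sale (to banks) $32 billion: just an asset swap on bank balance sheets → 0.
Asset purchase (from non-banks) $83 billion: bank balance sheets expand → +$83B.
FX purchase $43 billion: just an asset swap on bank balance sheets → 0.
Discount-window loan $5 billion: bank balance sheets expand → +$5B.
Net: 74 + 0 + 83 + 0 + 5 = +$162 billion.

+$162 billion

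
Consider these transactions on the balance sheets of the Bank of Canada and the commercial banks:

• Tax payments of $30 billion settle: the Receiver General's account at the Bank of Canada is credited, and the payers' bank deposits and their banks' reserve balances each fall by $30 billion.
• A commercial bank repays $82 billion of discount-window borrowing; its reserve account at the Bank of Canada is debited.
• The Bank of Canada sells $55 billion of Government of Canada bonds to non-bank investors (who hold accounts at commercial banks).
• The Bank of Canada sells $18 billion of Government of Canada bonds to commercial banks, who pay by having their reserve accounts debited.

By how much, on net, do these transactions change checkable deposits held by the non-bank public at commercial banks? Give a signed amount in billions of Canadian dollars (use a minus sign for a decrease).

-$85 billion

Government account inflow $30 billion: non-bank counterparties' bank balances fall → −$30B.
Discount-window repayment $82 billion: the counterparty is a bank, so public deposits are unchanged → 0.
Asset sale (to non-banks) $55 billion: non-bank counterparties' bank balances fall → −$55B.
OMO sale (to banks) $18 billion: the counterparty is a bank, so public deposits are unchanged → 0.
Net: −30 + 0 − 55 + 0 = -$85 billion.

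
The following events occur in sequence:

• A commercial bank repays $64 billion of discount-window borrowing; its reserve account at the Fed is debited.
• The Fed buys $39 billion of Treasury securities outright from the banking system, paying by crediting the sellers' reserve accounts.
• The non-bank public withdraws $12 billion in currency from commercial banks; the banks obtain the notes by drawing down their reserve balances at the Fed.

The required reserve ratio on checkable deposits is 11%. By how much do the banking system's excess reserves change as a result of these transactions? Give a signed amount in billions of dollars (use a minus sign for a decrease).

Discount-window repayment $64 billion: reserves −$64B, deposits 0.
OMO purchase (from banks) $39 billion: reserves +$39B, deposits 0.
Currency withdrawal $12 billion: reserves −$12B, deposits −$12B.
Totals: Δreserves = −$37B, Δdeposits = −$12B.
Δrequired reserves = 11% × −$12B = −$1.32B.
Δexcess reserves = Δreserves − Δrequired = −$37B − (−$1.32B) = -$35.68 billion.

-$35.68 billion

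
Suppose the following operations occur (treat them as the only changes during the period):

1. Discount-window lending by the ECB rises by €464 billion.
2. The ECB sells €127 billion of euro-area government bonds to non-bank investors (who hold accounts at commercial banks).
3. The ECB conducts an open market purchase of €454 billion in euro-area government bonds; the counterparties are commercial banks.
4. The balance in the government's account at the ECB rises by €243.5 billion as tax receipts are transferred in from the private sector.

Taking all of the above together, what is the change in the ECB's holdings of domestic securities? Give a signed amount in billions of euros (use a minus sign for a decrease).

Discount-window loan €464 billion: the ECB's securities portfolio is untouched → 0.
Asset sale (to non-banks) €127 billion: securities removed from the ECB's portfolio → −€127B.
OMO purchase (from banks) €454 billion: securities added to the ECB's portfolio → +€454B.
Government account inflow €243.5 billion: the ECB's securities portfolio is untouched → 0.
Net: 0 − 127 + 454 + 0 = +€327 billion.

+€327 billion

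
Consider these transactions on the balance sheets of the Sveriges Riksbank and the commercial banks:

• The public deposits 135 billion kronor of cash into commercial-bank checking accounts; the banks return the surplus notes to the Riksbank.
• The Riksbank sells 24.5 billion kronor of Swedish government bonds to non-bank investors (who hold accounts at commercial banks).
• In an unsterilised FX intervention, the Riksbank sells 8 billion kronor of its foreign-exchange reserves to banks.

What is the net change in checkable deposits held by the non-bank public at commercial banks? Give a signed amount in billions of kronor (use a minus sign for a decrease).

+110.5 billion

Currency deposit 135 billion kronor: non-bank counterparties' bank balances rise → +135B.
Asset sale (to non-banks) 24.5 billion kronor: non-bank counterparties' bank balances fall → −24.5B.
FX sale 8 billion kronor: the counterparty is a bank, so public deposits are unchanged → 0.
Net: 135 − 24.5 + 0 = +110.5 billion.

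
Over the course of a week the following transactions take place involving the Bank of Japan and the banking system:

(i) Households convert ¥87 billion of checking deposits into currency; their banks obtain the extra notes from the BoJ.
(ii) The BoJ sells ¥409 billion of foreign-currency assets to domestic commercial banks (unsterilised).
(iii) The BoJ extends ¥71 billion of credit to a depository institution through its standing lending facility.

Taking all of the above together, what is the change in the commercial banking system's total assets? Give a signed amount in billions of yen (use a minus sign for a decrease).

BoJ balance sheet:
  Assets:      Loans to banks +¥71B, Foreign assets −¥409B
  Liabilities: Bank reserves −¥425B, Currency in circulation +¥87B
Commercial banking system:
  Assets:      Reserves at CB −¥425B, Foreign assets +¥409B
  Liabilities: Checkable deposits −¥87B, Borrowings from CB +¥71B
Change in total bank assets = -¥16 billion.

-¥16 billion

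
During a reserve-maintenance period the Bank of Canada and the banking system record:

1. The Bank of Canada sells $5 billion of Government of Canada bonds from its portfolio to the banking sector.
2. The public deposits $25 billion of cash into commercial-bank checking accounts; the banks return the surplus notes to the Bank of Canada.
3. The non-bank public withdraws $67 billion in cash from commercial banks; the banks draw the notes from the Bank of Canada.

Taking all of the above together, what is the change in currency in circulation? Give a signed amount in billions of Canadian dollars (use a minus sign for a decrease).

+$42 billion

OMO sale (to banks) $5 billion: no currency enters or leaves circulation → 0.
Currency deposit $25 billion: notes return to the central bank → −$25B.
Currency withdrawal $67 billion: notes leave the central bank → +$67B.
Net: 0 − 25 + 67 = +$42 billion.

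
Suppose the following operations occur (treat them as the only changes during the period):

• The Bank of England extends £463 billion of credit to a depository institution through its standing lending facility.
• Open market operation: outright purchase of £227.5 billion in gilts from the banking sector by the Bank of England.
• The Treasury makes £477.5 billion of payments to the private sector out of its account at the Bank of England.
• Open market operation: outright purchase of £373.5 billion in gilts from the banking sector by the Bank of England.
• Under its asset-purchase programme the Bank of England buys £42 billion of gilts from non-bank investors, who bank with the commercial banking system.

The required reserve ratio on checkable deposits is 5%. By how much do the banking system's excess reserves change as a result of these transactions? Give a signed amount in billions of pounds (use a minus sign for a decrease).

Discount-window loan £463 billion: reserves +£463B, deposits 0.
OMO purchase (from banks) £227.5 billion: reserves +£227.5B, deposits 0.
Government spending £477.5 billion: reserves +£477.5B, deposits +£477.5B.
OMO purchase (from banks) £373.5 billion: reserves +£373.5B, deposits 0.
Asset purchase (from non-banks) £42 billion: reserves +£42B, deposits +£42B.
Totals: Δreserves = +£1583.5B, Δdeposits = +£519.5B.
Δrequired reserves = 5% × +£519.5B = +£25.975B.
Δexcess reserves = Δreserves − Δrequired = +£1583.5B − (+£25.975B) = +£1557.525 billion.

+£1557.525 billion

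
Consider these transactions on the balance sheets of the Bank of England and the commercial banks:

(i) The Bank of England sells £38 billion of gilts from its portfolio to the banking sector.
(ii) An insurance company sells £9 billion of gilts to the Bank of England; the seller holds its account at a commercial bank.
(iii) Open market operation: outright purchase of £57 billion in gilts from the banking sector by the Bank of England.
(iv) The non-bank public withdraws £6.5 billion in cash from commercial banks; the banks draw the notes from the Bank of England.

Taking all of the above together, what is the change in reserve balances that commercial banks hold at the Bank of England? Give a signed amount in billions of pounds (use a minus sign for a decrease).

OMO sale (to banks) £38 billion: the buying banks pay out of their reserve balances → −£38B.
Asset purchase (from non-banks) £9 billion: the Bank of England pays by crediting reserve accounts → +£9B.
OMO purchase (from banks) £57 billion: the Bank of England pays by crediting reserve accounts → +£57B.
Currency withdrawal £6.5 billion: banks swap reserves for currency → −£6.5B.
Net: −38 + 9 + 57 − 6.5 = +£21.5 billion.

+£21.5 billion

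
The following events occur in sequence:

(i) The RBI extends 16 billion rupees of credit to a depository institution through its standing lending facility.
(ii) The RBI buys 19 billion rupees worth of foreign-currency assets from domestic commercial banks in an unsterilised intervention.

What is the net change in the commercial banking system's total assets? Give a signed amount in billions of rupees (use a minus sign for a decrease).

Discount-window loan 16 billion rupees: bank balance sheets expand → +16B.
FX purchase 19 billion rupees: just an asset swap on bank balance sheets → 0.
Net: 16 + 0 = +16 billion.

+16 billion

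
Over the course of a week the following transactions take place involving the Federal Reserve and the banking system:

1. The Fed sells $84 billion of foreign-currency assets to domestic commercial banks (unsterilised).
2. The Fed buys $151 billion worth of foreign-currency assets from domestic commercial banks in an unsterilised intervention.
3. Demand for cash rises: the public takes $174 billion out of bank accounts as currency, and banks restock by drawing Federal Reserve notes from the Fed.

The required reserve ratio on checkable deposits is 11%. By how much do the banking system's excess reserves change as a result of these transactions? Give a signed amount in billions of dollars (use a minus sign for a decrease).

FX sale $84 billion: reserves −$84B, deposits 0.
FX purchase $151 billion: reserves +$151B, deposits 0.
Currency withdrawal $174 billion: reserves −$174B, deposits −$174B.
Totals: Δreserves = −$107B, Δdeposits = −$174B.
Δrequired reserves = 11% × −$174B = −$19.14B.
Δexcess reserves = Δreserves − Δrequired = −$107B − (−$19.14B) = -$87.86 billion.

-$87.86 billion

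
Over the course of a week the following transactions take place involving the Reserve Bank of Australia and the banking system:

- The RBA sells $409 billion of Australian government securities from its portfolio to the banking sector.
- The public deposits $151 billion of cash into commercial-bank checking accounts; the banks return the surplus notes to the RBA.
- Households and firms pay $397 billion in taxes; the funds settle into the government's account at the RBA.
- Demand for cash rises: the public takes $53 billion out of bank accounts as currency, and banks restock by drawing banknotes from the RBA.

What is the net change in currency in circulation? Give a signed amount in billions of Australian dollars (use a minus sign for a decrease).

OMO sale (to banks) $409 billion: no currency enters or leaves circulation → 0.
Currency deposit $151 billion: notes return to the central bank → −$151B.
Government account inflow $397 billion: no currency enters or leaves circulation → 0.
Currency withdrawal $53 billion: notes leave the central bank → +$53B.
Net: 0 − 151 + 0 + 53 = -$98 billion.

-$98 billion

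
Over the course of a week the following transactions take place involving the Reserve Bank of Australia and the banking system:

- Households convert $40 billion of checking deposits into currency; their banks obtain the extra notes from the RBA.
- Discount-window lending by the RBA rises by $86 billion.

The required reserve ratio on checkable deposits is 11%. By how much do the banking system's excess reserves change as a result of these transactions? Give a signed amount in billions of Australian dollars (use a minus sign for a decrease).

+$50.4 billion

Currency withdrawal $40 billion: reserves −$40B, deposits −$40B.
Discount-window loan $86 billion: reserves +$86B, deposits 0.
Totals: Δreserves = +$46B, Δdeposits = −$40B.
Δrequired reserves = 11% × −$40B = −$4.4B.
Δexcess reserves = Δreserves − Δrequired = +$46B − (−$4.4B) = +$50.4 billion.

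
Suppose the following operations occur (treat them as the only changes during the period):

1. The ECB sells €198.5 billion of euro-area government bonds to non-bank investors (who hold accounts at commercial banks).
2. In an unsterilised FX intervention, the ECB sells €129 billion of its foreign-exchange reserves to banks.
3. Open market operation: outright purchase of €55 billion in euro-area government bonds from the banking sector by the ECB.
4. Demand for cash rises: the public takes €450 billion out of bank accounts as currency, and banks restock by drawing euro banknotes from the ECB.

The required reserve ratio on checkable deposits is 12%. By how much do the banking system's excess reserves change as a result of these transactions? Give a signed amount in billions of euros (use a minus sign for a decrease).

Asset sale (to non-banks) €198.5 billion: reserves −€198.5B, deposits −€198.5B.
FX sale €129 billion: reserves −€129B, deposits 0.
OMO purchase (from banks) €55 billion: reserves +€55B, deposits 0.
Currency withdrawal €450 billion: reserves −€450B, deposits −€450B.
Totals: Δreserves = −€722.5B, Δdeposits = −€648.5B.
Δrequired reserves = 12% × −€648.5B = −€77.82B.
Δexcess reserves = Δreserves − Δrequired = −€722.5B − (−€77.82B) = -€644.68 billion.

-€644.68 billion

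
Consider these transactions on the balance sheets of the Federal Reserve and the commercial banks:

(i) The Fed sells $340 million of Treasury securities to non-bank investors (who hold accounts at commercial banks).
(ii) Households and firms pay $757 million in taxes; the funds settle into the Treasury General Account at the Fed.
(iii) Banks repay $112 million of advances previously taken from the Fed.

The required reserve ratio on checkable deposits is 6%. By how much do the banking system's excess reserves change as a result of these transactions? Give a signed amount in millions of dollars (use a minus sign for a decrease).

Asset sale (to non-banks) $340 million: reserves −$340M, deposits −$340M.
Government account inflow $757 million: reserves −$757M, deposits −$757M.
Discount-window repayment $112 million: reserves −$112M, deposits 0.
Totals: Δreserves = −$1209M, Δdeposits = −$1097M.
Δrequired reserves = 6% × −$1097M = −$65.82M.
Δexcess reserves = Δreserves − Δrequired = −$1209M − (−$65.82M) = -$1143.18 million.

-$1143.18 million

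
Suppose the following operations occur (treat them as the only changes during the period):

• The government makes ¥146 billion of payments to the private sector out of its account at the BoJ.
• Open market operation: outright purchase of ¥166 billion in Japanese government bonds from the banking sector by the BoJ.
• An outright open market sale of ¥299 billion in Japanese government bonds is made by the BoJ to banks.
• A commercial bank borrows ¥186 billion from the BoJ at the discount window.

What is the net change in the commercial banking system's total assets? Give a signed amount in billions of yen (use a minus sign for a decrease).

BoJ balance sheet:
  Assets:      Securities −¥133B, Loans to banks +¥186B
  Liabilities: Bank reserves +¥199B, Government deposits −¥146B
Commercial banking system:
  Assets:      Reserves at CB +¥199B, Securities +¥133B
  Liabilities: Checkable deposits +¥146B, Borrowings from CB +¥186B
Change in total bank assets = +¥332 billion.

+¥332 billion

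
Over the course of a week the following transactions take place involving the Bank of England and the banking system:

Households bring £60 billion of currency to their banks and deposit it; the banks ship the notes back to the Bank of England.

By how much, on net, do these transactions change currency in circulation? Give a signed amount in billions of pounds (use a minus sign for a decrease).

-£60 billion

Currency deposit £60 billion: notes return to the central bank → −£60B.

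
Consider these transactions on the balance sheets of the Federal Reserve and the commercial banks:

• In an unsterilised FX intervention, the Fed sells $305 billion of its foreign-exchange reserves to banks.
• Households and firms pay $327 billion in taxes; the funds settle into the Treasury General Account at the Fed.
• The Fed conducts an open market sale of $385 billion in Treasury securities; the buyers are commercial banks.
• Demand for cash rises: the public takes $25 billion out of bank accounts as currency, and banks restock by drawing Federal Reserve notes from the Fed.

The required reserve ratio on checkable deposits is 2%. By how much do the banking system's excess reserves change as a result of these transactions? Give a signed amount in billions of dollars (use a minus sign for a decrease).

FX sale $305 billion: reserves −$305B, deposits 0.
Government account inflow $327 billion: reserves −$327B, deposits −$327B.
OMO sale (to banks) $385 billion: reserves −$385B, deposits 0.
Currency withdrawal $25 billion: reserves −$25B, deposits −$25B.
Totals: Δreserves = −$1042B, Δdeposits = −$352B.
Δrequired reserves = 2% × −$352B = −$7.04B.
Δexcess reserves = Δreserves − Δrequired = −$1042B − (−$7.04B) = -$1034.96 billion.

-$1034.96 billion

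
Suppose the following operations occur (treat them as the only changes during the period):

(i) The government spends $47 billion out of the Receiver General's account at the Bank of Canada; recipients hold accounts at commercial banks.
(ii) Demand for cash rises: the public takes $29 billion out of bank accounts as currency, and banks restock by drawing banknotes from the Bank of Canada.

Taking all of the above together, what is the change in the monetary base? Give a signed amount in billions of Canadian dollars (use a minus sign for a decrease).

+$47 billion

Government spending $47 billion: a non-base liability converts back to reserves → +$47B.
Currency withdrawal $29 billion: just a shift between currency and reserves — both are base money → 0.
Net: 47 + 0 = +$47 billion.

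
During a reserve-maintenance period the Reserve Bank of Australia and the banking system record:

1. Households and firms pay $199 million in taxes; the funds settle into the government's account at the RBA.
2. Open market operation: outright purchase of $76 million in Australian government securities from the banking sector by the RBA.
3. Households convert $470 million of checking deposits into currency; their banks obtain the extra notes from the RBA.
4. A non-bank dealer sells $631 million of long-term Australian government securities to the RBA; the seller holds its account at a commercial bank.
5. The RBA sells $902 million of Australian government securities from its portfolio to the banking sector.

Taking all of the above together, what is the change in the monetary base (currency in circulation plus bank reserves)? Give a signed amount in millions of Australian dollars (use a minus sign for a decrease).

-$394 million

RBA balance sheet:
  Assets:      Securities −$195M
  Liabilities: Bank reserves −$864M, Currency in circulation +$470M, Government deposits +$199M
Monetary base = currency + reserves: +$470M + (−$864M) = -$394 million.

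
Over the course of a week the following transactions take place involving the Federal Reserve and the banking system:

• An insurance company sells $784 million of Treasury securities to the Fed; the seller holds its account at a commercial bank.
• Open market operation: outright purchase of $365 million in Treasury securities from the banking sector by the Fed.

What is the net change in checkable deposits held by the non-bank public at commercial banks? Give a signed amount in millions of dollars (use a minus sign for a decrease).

+$784 million

Fed balance sheet:
  Assets:      Securities +$1149M
  Liabilities: Bank reserves +$1149M
Commercial banking system:
  Assets:      Reserves at CB +$1149M, Securities −$365M
  Liabilities: Checkable deposits +$784M
So the change in checkable deposits held by the non-bank public at commercial banks is +$784 million.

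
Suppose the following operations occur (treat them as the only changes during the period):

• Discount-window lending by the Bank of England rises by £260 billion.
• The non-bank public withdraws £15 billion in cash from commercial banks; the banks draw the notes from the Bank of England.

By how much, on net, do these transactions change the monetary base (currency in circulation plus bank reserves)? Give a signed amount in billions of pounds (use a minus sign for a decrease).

Bank of England balance sheet:
  Assets:      Loans to banks +£260B
  Liabilities: Bank reserves +£245B, Currency in circulation +£15B
Monetary base = currency + reserves: +£15B + (+£245B) = +£260 billion.

+£260 billion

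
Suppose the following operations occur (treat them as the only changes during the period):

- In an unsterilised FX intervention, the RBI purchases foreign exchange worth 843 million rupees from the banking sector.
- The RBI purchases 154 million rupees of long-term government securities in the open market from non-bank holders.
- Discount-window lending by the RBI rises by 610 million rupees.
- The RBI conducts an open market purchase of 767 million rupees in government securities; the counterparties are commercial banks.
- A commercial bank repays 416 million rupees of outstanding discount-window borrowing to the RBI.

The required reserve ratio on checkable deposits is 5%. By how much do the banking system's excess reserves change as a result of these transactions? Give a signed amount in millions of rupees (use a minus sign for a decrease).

FX purchase 843 million rupees: reserves +843M, deposits 0.
Asset purchase (from non-banks) 154 million rupees: reserves +154M, deposits +154M.
Discount-window loan 610 million rupees: reserves +610M, deposits 0.
OMO purchase (from banks) 767 million rupees: reserves +767M, deposits 0.
Discount-window repayment 416 million rupees: reserves −416M, deposits 0.
Totals: Δreserves = +1958M, Δdeposits = +154M.
Δrequired reserves = 5% × +154M = +7.7M.
Δexcess reserves = Δreserves − Δrequired = +1958M − (+7.7M) = +1950.3 million.

+1950.3 million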